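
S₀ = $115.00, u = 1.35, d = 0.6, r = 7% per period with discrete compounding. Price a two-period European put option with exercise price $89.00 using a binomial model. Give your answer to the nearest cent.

$5.79

Risk-neutral probability p = (1 + 0.07 − 0.6)/(1.35 − 0.6) = 0.4700/0.7500 = 0.6267
Terminal stock prices: S_uu = 209.6, S_ud = 93.15, S_dd = 41.4
Terminal payoffs (K − S): max(-120.6, 0) = 0, max(-4.15, 0) = 0, max(47.6, 0) = 47.6
Node u (S = 155.2): V_u = 1/1.07·[0.6267·0.0000 + 0.3733·0.0000] = 0.0000
Node d (S = 69): V_d = 1/1.07·[0.6267·0.0000 + 0.3733·47.6000] = 16.6081
Node 0 (S = 115): V_0 = 1/1.07·[0.6267·0.0000 + 0.3733·16.6081] = 5.7947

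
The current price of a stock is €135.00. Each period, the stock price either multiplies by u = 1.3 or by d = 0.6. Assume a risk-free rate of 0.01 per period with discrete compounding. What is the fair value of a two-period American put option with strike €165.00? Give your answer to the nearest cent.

€48.66

Risk-neutral probability p = (1 + 0.01 − 0.6)/(1.3 − 0.6) = 0.4100/0.7000 = 0.5857
Terminal stock prices: S_uu = 228.2, S_ud = 105.3, S_dd = 48.6
Terminal payoffs (K − S): max(-63.15, 0) = 0, max(59.7, 0) = 59.7, max(116.4, 0) = 116.4
Node u (S = 175.5): continuation = 1/1.01·[0.5857·0.0000 + 0.4143·59.7000] = 24.4880; exercise value = 0.0000 ≤ continuation, so V_u = 24.4880
Node d (S = 81): continuation = 1/1.01·[0.5857·59.7000 + 0.4143·116.4000] = 82.3663; exercise value = 84.0000 > continuation, so V_d = 84.0000 (exercise)
Node 0 (S = 135): continuation = 1/1.01·[0.5857·24.4880 + 0.4143·84.0000] = 48.6564; exercise value = 30.0000 ≤ continuation, so V_0 = 48.6564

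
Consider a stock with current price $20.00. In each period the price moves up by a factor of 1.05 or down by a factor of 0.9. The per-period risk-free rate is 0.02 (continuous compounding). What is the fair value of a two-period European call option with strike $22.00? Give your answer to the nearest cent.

Risk-neutral probability p = (e^0.02 − 0.9)/(1.05 − 0.9) = 0.1202/0.1500 = 0.8013
Terminal stock prices: S_uu = 22.05, S_ud = 18.9, S_dd = 16.2
Terminal payoffs (S − K): max(0.05, 0) = 0.05, max(-3.1, 0) = 0, max(-5.8, 0) = 0
Node u (S = 21): V_u = e^(−0.02)·[0.8013·0.0500 + 0.1987·0.0000] = 0.0393
Node d (S = 18): V_d = e^(−0.02)·[0.8013·0.0000 + 0.1987·0.0000] = 0.0000
Node 0 (S = 20): V_0 = e^(−0.02)·[0.8013·0.0393 + 0.1987·0.0000] = 0.0308

$0.03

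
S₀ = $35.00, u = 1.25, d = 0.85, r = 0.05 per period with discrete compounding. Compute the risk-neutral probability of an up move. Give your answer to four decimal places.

Risk-neutral probability p = (1 + 0.05 − 0.85)/(1.25 − 0.85) = 0.2000/0.4000 = 0.5000

p = 0.5000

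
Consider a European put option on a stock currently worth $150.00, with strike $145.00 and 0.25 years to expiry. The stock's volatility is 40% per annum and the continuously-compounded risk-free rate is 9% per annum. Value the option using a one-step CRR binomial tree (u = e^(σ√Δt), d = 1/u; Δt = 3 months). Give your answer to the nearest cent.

$10.70

CRR parameters: u = e^(σ√Δt) = e^(0.4·√0.25) = 1.2214, d = 1/u = 0.8187
Per-period rate: rΔt = 0.09·0.25 = 0.0225, so R = e^0.0225 = 1.0228
Risk-neutral probability p = (e^0.0225 − 0.8187)/(1.2214 − 0.8187) = 0.2040/0.4027 = 0.5067
Terminal stock prices: S_u = 183.2, S_d = 122.8
Terminal payoffs (K − S): max(-38.21, 0) = 0, max(22.19, 0) = 22.19
Node 0 (S = 150): V_0 = e^(−0.0225)·[0.5067·0.0000 + 0.4933·22.1904] = 10.7035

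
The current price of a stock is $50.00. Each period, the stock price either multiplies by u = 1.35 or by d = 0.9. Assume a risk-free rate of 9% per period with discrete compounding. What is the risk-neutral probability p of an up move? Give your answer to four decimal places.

p = 0.4222

Risk-neutral probability p = (1 + 0.09 − 0.9)/(1.35 − 0.9) = 0.1900/0.4500 = 0.4222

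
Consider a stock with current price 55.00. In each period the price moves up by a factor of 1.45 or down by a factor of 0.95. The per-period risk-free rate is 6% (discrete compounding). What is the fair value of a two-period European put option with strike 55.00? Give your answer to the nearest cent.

Risk-neutral probability p = (1 + 0.06 − 0.95)/(1.45 − 0.95) = 0.1100/0.5000 = 0.2200
Terminal stock prices: S_uu = 115.6, S_ud = 75.76, S_dd = 49.64
Terminal payoffs (K − S): max(-60.64, 0) = 0, max(-20.76, 0) = 0, max(5.363, 0) = 5.363
Node u (S = 79.75): V_u = 1/1.06·[0.2200·0.0000 + 0.7800·0.0000] = 0.0000
Node d (S = 52.25): V_d = 1/1.06·[0.2200·0.0000 + 0.7800·5.3625] = 3.9460
Node 0 (S = 55): V_0 = 1/1.06·[0.2200·0.0000 + 0.7800·3.9460] = 2.9037

2.90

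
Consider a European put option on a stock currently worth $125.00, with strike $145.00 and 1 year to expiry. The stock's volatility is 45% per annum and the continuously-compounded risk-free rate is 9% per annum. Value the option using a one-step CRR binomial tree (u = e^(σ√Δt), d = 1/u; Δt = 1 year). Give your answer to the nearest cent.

$30.40

CRR parameters: u = e^(σ√Δt) = e^(0.45·√1) = 1.5683, d = 1/u = 0.6376
Per-period rate: rΔt = 0.09·1 = 0.09, so R = e^0.09 = 1.0942
Risk-neutral probability p = (e^0.09 − 0.6376)/(1.5683 − 0.6376) = 0.4565/0.9307 = 0.4905
Terminal stock prices: S_u = 196, S_d = 79.7
Terminal payoffs (K − S): max(-51.04, 0) = 0, max(65.3, 0) = 65.3
Node 0 (S = 125): V_0 = e^(−0.09)·[0.4905·0.0000 + 0.5095·65.2965] = 30.4022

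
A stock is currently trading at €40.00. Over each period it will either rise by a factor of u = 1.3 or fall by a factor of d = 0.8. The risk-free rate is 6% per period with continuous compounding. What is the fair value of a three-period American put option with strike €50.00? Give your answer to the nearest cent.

€10.00

Risk-neutral probability p = (e^0.06 − 0.8)/(1.3 − 0.8) = 0.2618/0.5000 = 0.5237
Terminal stock prices: S_uuu = 87.88, S_uud = 54.08, S_udd = 33.28, S_ddd = 20.48
Terminal payoffs (K − S): max(-37.88, 0) = 0, max(-4.08, 0) = 0, max(16.72, 0) = 16.72, max(29.52, 0) = 29.52
Node uu (S = 67.6): continuation = e^(−0.06)·[0.5237·0.0000 + 0.4763·0.0000] = 0.0000; exercise value = 0.0000 ≤ continuation, so V_uu = 0.0000
Node ud (S = 41.6): continuation = e^(−0.06)·[0.5237·0.0000 + 0.4763·16.7200] = 7.5004; exercise value = 8.4000 > continuation, so V_ud = 8.4000 (exercise)
Node dd (S = 25.6): continuation = e^(−0.06)·[0.5237·16.7200 + 0.4763·29.5200] = 21.4882; exercise value = 24.4000 > continuation, so V_dd = 24.4000 (exercise)
Node u (S = 52): continuation = e^(−0.06)·[0.5237·0.0000 + 0.4763·8.4000] = 3.7681; exercise value = 0.0000 ≤ continuation, so V_u = 3.7681
Node d (S = 32): continuation = e^(−0.06)·[0.5237·8.4000 + 0.4763·24.4000] = 15.0882; exercise value = 18.0000 > continuation, so V_d = 18.0000 (exercise)
Node 0 (S = 40): continuation = e^(−0.06)·[0.5237·3.7681 + 0.4763·18.0000] = 9.9329; exercise value = 10.0000 > continuation, so V_0 = 10.0000 (exercise)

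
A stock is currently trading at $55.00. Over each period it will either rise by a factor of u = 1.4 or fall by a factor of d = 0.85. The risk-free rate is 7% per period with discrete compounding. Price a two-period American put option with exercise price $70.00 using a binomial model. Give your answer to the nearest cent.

$15.00

Risk-neutral probability p = (1 + 0.07 − 0.85)/(1.4 − 0.85) = 0.2200/0.5500 = 0.4000
Terminal stock prices: S_uu = 107.8, S_ud = 65.45, S_dd = 39.74
Terminal payoffs (K − S): max(-37.8, 0) = 0, max(4.55, 0) = 4.55, max(30.26, 0) = 30.26
Node u (S = 77): continuation = 1/1.07·[0.4000·0.0000 + 0.6000·4.5500] = 2.5514; exercise value = 0.0000 ≤ continuation, so V_u = 2.5514
Node d (S = 46.75): continuation = 1/1.07·[0.4000·4.5500 + 0.6000·30.2625] = 18.6706; exercise value = 23.2500 > continuation, so V_d = 23.2500 (exercise)
Node 0 (S = 55): continuation = 1/1.07·[0.4000·2.5514 + 0.6000·23.2500] = 13.9912; exercise value = 15.0000 > continuation, so V_0 = 15.0000 (exercise)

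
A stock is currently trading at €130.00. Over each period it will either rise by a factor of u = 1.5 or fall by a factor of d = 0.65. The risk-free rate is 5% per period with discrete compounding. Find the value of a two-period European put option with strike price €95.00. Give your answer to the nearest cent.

Risk-neutral probability p = (1 + 0.05 − 0.65)/(1.5 − 0.65) = 0.4000/0.8500 = 0.4706
Terminal stock prices: S_uu = 292.5, S_ud = 126.8, S_dd = 54.93
Terminal payoffs (K − S): max(-197.5, 0) = 0, max(-31.75, 0) = 0, max(40.07, 0) = 40.07
Node u (S = 195): V_u = 1/1.05·[0.4706·0.0000 + 0.5294·0.0000] = 0.0000
Node d (S = 84.5): V_d = 1/1.05·[0.4706·0.0000 + 0.5294·40.0750] = 20.2059
Node 0 (S = 130): V_0 = 1/1.05·[0.4706·0.0000 + 0.5294·20.2059] = 10.1878

€10.19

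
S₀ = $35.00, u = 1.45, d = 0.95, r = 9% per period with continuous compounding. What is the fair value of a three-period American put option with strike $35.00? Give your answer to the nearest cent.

Risk-neutral probability p = (e^0.09 − 0.95)/(1.45 − 0.95) = 0.1442/0.5000 = 0.2883
Terminal stock prices: S_uuu = 106.7, S_uud = 69.91, S_udd = 45.8, S_ddd = 30.01
Terminal payoffs (K − S): max(-71.7, 0) = 0, max(-34.91, 0) = 0, max(-10.8, 0) = 0, max(4.992, 0) = 4.992
Node uu (S = 73.59): continuation = e^(−0.09)·[0.2883·0.0000 + 0.7117·0.0000] = 0.0000; exercise value = 0.0000 ≤ continuation, so V_uu = 0.0000
Node ud (S = 48.21): continuation = e^(−0.09)·[0.2883·0.0000 + 0.7117·0.0000] = 0.0000; exercise value = 0.0000 ≤ continuation, so V_ud = 0.0000
Node dd (S = 31.59): continuation = e^(−0.09)·[0.2883·0.0000 + 0.7117·4.9919] = 3.2467; exercise value = 3.4125 > continuation, so V_dd = 3.4125 (exercise)
Node u (S = 50.75): continuation = e^(−0.09)·[0.2883·0.0000 + 0.7117·0.0000] = 0.0000; exercise value = 0.0000 ≤ continuation, so V_u = 0.0000
Node d (S = 33.25): continuation = e^(−0.09)·[0.2883·0.0000 + 0.7117·3.4125] = 2.2195; exercise value = 1.7500 ≤ continuation, so V_d = 2.2195
Node 0 (S = 35): continuation = e^(−0.09)·[0.2883·0.0000 + 0.7117·2.2195] = 1.4436; exercise value = 0.0000 ≤ continuation, so V_0 = 1.4436

$1.44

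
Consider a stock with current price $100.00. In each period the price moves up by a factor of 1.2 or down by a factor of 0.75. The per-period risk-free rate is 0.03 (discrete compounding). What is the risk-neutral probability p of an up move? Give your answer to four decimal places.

p = 0.6222

Risk-neutral probability p = (1 + 0.03 − 0.75)/(1.2 − 0.75) = 0.2800/0.4500 = 0.6222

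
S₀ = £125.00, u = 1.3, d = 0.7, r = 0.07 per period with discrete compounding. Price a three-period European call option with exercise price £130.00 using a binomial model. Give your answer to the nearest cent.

£34.07

Risk-neutral probability p = (1 + 0.07 − 0.7)/(1.3 − 0.7) = 0.3700/0.6000 = 0.6167
Terminal stock prices: S_uuu = 274.6, S_uud = 147.9, S_udd = 79.62, S_ddd = 42.87
Terminal payoffs (S − K): max(144.6, 0) = 144.6, max(17.88, 0) = 17.88, max(-50.38, 0) = 0, max(-87.12, 0) = 0
Node uu (S = 211.3): V_uu = 1/1.07·[0.6167·144.6250 + 0.3833·17.8750] = 89.7547
Node ud (S = 113.7): V_ud = 1/1.07·[0.6167·17.8750 + 0.3833·0.0000] = 10.3018
Node dd (S = 61.25): V_dd = 1/1.07·[0.6167·0.0000 + 0.3833·0.0000] = 0.0000
Node u (S = 162.5): V_u = 1/1.07·[0.6167·89.7547 + 0.3833·10.3018] = 55.4184
Node d (S = 87.5): V_d = 1/1.07·[0.6167·10.3018 + 0.3833·0.0000] = 5.9372
Node 0 (S = 125): V_0 = 1/1.07·[0.6167·55.4184 + 0.3833·5.9372] = 34.0660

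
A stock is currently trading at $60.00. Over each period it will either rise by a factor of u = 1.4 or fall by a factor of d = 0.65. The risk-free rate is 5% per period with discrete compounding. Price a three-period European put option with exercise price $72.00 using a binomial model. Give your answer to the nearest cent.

Risk-neutral probability p = (1 + 0.05 − 0.65)/(1.4 − 0.65) = 0.4000/0.7500 = 0.5333
Terminal stock prices: S_uuu = 164.6, S_uud = 76.44, S_udd = 35.49, S_ddd = 16.48
Terminal payoffs (K − S): max(-92.64, 0) = 0, max(-4.44, 0) = 0, max(36.51, 0) = 36.51, max(55.52, 0) = 55.52
Node uu (S = 117.6): V_uu = 1/1.05·[0.5333·0.0000 + 0.4667·0.0000] = 0.0000
Node ud (S = 54.6): V_ud = 1/1.05·[0.5333·0.0000 + 0.4667·36.5100] = 16.2267
Node dd (S = 25.35): V_dd = 1/1.05·[0.5333·36.5100 + 0.4667·55.5225] = 43.2214
Node u (S = 84): V_u = 1/1.05·[0.5333·0.0000 + 0.4667·16.2267] = 7.2119
Node d (S = 39): V_d = 1/1.05·[0.5333·16.2267 + 0.4667·43.2214] = 27.4516
Node 0 (S = 60): V_0 = 1/1.05·[0.5333·7.2119 + 0.4667·27.4516] = 15.8639

$15.86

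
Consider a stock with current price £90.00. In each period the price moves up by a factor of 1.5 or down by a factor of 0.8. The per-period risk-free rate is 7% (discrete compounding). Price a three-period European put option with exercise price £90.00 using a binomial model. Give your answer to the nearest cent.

Risk-neutral probability p = (1 + 0.07 − 0.8)/(1.5 − 0.8) = 0.2700/0.7000 = 0.3857
Terminal stock prices: S_uuu = 303.8, S_uud = 162, S_udd = 86.4, S_ddd = 46.08
Terminal payoffs (K − S): max(-213.8, 0) = 0, max(-72, 0) = 0, max(3.6, 0) = 3.6, max(43.92, 0) = 43.92
Node uu (S = 202.5): V_uu = 1/1.07·[0.3857·0.0000 + 0.6143·0.0000] = 0.0000
Node ud (S = 108): V_ud = 1/1.07·[0.3857·0.0000 + 0.6143·3.6000] = 2.0668
Node dd (S = 57.6): V_dd = 1/1.07·[0.3857·3.6000 + 0.6143·43.9200] = 26.5121
Node u (S = 135): V_u = 1/1.07·[0.3857·0.0000 + 0.6143·2.0668] = 1.1865
Node d (S = 72): V_d = 1/1.07·[0.3857·2.0668 + 0.6143·26.5121] = 15.9656
Node 0 (S = 90): V_0 = 1/1.07·[0.3857·1.1865 + 0.6143·15.9656] = 9.5936

£9.59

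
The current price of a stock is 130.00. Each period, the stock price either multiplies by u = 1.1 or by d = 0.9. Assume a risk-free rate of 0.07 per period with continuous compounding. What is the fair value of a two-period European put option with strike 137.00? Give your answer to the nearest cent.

2.23

Risk-neutral probability p = (e^0.07 − 0.9)/(1.1 − 0.9) = 0.1725/0.2000 = 0.8625
Terminal stock prices: S_uu = 157.3, S_ud = 128.7, S_dd = 105.3
Terminal payoffs (K − S): max(-20.3, 0) = 0, max(8.3, 0) = 8.3, max(31.7, 0) = 31.7
Node u (S = 143): V_u = e^(−0.07)·[0.8625·0.0000 + 0.1375·8.3000] = 1.0638
Node d (S = 117): V_d = e^(−0.07)·[0.8625·8.3000 + 0.1375·31.7000] = 10.7380
Node 0 (S = 130): V_0 = e^(−0.07)·[0.8625·1.0638 + 0.1375·10.7380] = 2.2318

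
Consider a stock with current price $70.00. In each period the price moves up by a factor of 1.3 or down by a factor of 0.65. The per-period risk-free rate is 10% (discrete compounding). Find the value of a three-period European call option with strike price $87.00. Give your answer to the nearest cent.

Risk-neutral probability p = (1 + 0.1 − 0.65)/(1.3 − 0.65) = 0.4500/0.6500 = 0.6923
Terminal stock prices: S_uuu = 153.8, S_uud = 76.9, S_udd = 38.45, S_ddd = 19.22
Terminal payoffs (S − K): max(66.79, 0) = 66.79, max(-10.1, 0) = 0, max(-48.55, 0) = 0, max(-67.78, 0) = 0
Node uu (S = 118.3): V_uu = 1/1.1·[0.6923·66.7900 + 0.3077·0.0000] = 42.0357
Node ud (S = 59.15): V_ud = 1/1.1·[0.6923·0.0000 + 0.3077·0.0000] = 0.0000
Node dd (S = 29.58): V_dd = 1/1.1·[0.6923·0.0000 + 0.3077·0.0000] = 0.0000
Node u (S = 91): V_u = 1/1.1·[0.6923·42.0357 + 0.3077·0.0000] = 26.4560
Node d (S = 45.5): V_d = 1/1.1·[0.6923·0.0000 + 0.3077·0.0000] = 0.0000
Node 0 (S = 70): V_0 = 1/1.1·[0.6923·26.4560 + 0.3077·0.0000] = 16.6506

$16.65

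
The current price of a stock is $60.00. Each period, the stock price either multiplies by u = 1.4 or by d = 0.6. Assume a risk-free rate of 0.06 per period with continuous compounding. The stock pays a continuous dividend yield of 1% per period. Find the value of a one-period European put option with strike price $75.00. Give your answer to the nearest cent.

Per-period risk-free factor R = e^0.06 = 1.0618; dividend-adjusted growth = e^(0.06−0.01) = 1.0513.
Risk-neutral probability p = (1.0513 − 0.6)/(1.4 − 0.6) = 0.4513/0.8000 = 0.5641
Terminal stock prices: S_u = 84, S_d = 36
Terminal payoffs (K − S): max(-9, 0) = 0, max(39, 0) = 39
Node 0 (S = 60): V_0 = e^(−0.06)·[0.5641·0.0000 + 0.4359·39.0000] = 16.0105

$16.01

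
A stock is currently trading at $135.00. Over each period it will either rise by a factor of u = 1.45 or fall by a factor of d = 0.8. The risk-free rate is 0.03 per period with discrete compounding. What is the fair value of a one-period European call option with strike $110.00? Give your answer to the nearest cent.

Risk-neutral probability p = (1 + 0.03 − 0.8)/(1.45 − 0.8) = 0.2300/0.6500 = 0.3538
Terminal stock prices: S_u = 195.8, S_d = 108
Terminal payoffs (S − K): max(85.75, 0) = 85.75, max(-2, 0) = 0
Node 0 (S = 135): V_0 = 1/1.03·[0.3538·85.7500 + 0.6462·0.0000] = 29.4586

$29.46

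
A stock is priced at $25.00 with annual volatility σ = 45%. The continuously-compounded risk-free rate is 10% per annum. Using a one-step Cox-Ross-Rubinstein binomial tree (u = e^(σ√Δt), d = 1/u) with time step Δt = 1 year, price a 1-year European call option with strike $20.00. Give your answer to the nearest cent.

CRR parameters: u = e^(σ√Δt) = e^(0.45·√1) = 1.5683, d = 1/u = 0.6376
Per-period rate: rΔt = 0.1·1 = 0.1, so R = e^0.1 = 1.1052
Risk-neutral probability p = (e^0.1 − 0.6376)/(1.5683 − 0.6376) = 0.4675/0.9307 = 0.5024
Terminal stock prices: S_u = 39.21, S_d = 15.94
Terminal payoffs (S − K): max(19.21, 0) = 19.21, max(-4.059, 0) = 0
Node 0 (S = 25): V_0 = e^(−0.1)·[0.5024·19.2078 + 0.4976·0.0000] = 8.7311

$8.73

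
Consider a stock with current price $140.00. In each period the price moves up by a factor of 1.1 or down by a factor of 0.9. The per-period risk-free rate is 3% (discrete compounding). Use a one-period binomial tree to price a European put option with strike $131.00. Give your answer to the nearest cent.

$1.70

Risk-neutral probability p = (1 + 0.03 − 0.9)/(1.1 − 0.9) = 0.1300/0.2000 = 0.6500
Terminal stock prices: S_u = 154, S_d = 126
Terminal payoffs (K − S): max(-23, 0) = 0, max(5, 0) = 5
Node 0 (S = 140): V_0 = 1/1.03·[0.6500·0.0000 + 0.3500·5.0000] = 1.6990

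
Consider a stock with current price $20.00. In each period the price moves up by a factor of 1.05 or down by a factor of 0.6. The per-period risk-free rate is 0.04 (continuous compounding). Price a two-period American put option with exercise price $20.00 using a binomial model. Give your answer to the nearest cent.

Risk-neutral probability p = (e^0.04 − 0.6)/(1.05 − 0.6) = 0.4408/0.4500 = 0.9796
Terminal stock prices: S_uu = 22.05, S_ud = 12.6, S_dd = 7.2
Terminal payoffs (K − S): max(-2.05, 0) = 0, max(7.4, 0) = 7.4, max(12.8, 0) = 12.8
Node u (S = 21): continuation = e^(−0.04)·[0.9796·0.0000 + 0.0204·7.4000] = 0.1452; exercise value = 0.0000 ≤ continuation, so V_u = 0.1452
Node d (S = 12): continuation = e^(−0.04)·[0.9796·7.4000 + 0.0204·12.8000] = 7.2158; exercise value = 8.0000 > continuation, so V_d = 8.0000 (exercise)
Node 0 (S = 20): continuation = e^(−0.04)·[0.9796·0.1452 + 0.0204·8.0000] = 0.2936; exercise value = 0.0000 ≤ continuation, so V_0 = 0.2936

$0.29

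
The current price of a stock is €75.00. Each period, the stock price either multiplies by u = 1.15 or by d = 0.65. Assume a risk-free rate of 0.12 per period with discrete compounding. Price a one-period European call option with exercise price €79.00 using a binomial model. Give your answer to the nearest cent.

Risk-neutral probability p = (1 + 0.12 − 0.65)/(1.15 − 0.65) = 0.4700/0.5000 = 0.9400
Terminal stock prices: S_u = 86.25, S_d = 48.75
Terminal payoffs (S − K): max(7.25, 0) = 7.25, max(-30.25, 0) = 0
Node 0 (S = 75): V_0 = 1/1.12·[0.9400·7.2500 + 0.0600·0.0000] = 6.0848

€6.08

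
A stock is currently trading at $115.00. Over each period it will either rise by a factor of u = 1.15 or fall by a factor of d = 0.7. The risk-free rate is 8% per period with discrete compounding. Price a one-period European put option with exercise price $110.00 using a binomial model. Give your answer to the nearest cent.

$4.25

Risk-neutral probability p = (1 + 0.08 − 0.7)/(1.15 − 0.7) = 0.3800/0.4500 = 0.8444
Terminal stock prices: S_u = 132.2, S_d = 80.5
Terminal payoffs (K − S): max(-22.25, 0) = 0, max(29.5, 0) = 29.5
Node 0 (S = 115): V_0 = 1/1.08·[0.8444·0.0000 + 0.1556·29.5000] = 4.2490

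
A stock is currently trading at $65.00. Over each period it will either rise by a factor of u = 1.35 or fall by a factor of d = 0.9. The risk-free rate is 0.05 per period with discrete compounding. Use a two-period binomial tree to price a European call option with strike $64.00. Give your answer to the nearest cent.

Risk-neutral probability p = (1 + 0.05 − 0.9)/(1.35 − 0.9) = 0.1500/0.4500 = 0.3333
Terminal stock prices: S_uu = 118.5, S_ud = 78.98, S_dd = 52.65
Terminal payoffs (S − K): max(54.46, 0) = 54.46, max(14.98, 0) = 14.98, max(-11.35, 0) = 0
Node u (S = 87.75): V_u = 1/1.05·[0.3333·54.4625 + 0.6667·14.9750] = 26.7976
Node d (S = 58.5): V_d = 1/1.05·[0.3333·14.9750 + 0.6667·0.0000] = 4.7540
Node 0 (S = 65): V_0 = 1/1.05·[0.3333·26.7976 + 0.6667·4.7540] = 11.5256

$11.53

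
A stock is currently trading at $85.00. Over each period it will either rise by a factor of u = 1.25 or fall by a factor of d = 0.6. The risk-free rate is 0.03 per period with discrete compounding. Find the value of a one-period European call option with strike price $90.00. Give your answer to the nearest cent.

$10.44

Risk-neutral probability p = (1 + 0.03 − 0.6)/(1.25 − 0.6) = 0.4300/0.6500 = 0.6615
Terminal stock prices: S_u = 106.2, S_d = 51
Terminal payoffs (S − K): max(16.25, 0) = 16.25, max(-39, 0) = 0
Node 0 (S = 85): V_0 = 1/1.03·[0.6615·16.2500 + 0.3385·0.0000] = 10.4369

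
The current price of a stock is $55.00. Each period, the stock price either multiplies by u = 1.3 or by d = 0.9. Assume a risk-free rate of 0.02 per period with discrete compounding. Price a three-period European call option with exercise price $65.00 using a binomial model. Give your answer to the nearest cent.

$4.74

Risk-neutral probability p = (1 + 0.02 − 0.9)/(1.3 − 0.9) = 0.1200/0.4000 = 0.3000
Terminal stock prices: S_uuu = 120.8, S_uud = 83.66, S_udd = 57.92, S_ddd = 40.1
Terminal payoffs (S − K): max(55.84, 0) = 55.84, max(18.66, 0) = 18.66, max(-7.085, 0) = 0, max(-24.9, 0) = 0
Node uu (S = 92.95): V_uu = 1/1.02·[0.3000·55.8350 + 0.7000·18.6550] = 29.2245
Node ud (S = 64.35): V_ud = 1/1.02·[0.3000·18.6550 + 0.7000·0.0000] = 5.4868
Node dd (S = 44.55): V_dd = 1/1.02·[0.3000·0.0000 + 0.7000·0.0000] = 0.0000
Node u (S = 71.5): V_u = 1/1.02·[0.3000·29.2245 + 0.7000·5.4868] = 12.3609
Node d (S = 49.5): V_d = 1/1.02·[0.3000·5.4868 + 0.7000·0.0000] = 1.6138
Node 0 (S = 55): V_0 = 1/1.02·[0.3000·12.3609 + 0.7000·1.6138] = 4.7430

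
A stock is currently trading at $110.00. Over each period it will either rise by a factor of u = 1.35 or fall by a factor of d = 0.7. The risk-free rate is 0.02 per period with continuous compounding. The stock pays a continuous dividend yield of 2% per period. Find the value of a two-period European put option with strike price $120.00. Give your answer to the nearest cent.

$26.08

Per-period risk-free factor R = e^0.02 = 1.0202; dividend-adjusted growth = e^(0.02−0.02) = 1.0000.
Risk-neutral probability p = (1.0000 − 0.7)/(1.35 − 0.7) = 0.3000/0.6500 = 0.4615
Terminal stock prices: S_uu = 200.5, S_ud = 103.9, S_dd = 53.9
Terminal payoffs (K − S): max(-80.48, 0) = 0, max(16.05, 0) = 16.05, max(66.1, 0) = 66.1
Node u (S = 148.5): V_u = e^(−0.02)·[0.4615·0.0000 + 0.5385·16.0500] = 8.4712
Node d (S = 77): V_d = e^(−0.02)·[0.4615·16.0500 + 0.5385·66.1000] = 42.1485
Node 0 (S = 110): V_0 = e^(−0.02)·[0.4615·8.4712 + 0.5385·42.1485] = 26.0783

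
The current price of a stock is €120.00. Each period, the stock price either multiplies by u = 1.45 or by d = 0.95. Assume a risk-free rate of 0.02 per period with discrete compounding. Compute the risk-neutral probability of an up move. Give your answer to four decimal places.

Risk-neutral probability p = (1 + 0.02 − 0.95)/(1.45 − 0.95) = 0.0700/0.5000 = 0.1400

p = 0.1400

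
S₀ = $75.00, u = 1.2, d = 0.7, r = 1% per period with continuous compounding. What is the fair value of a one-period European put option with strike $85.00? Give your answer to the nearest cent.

$12.22

Risk-neutral probability p = (e^0.01 − 0.7)/(1.2 − 0.7) = 0.3101/0.5000 = 0.6201
Terminal stock prices: S_u = 90, S_d = 52.5
Terminal payoffs (K − S): max(-5, 0) = 0, max(32.5, 0) = 32.5
Node 0 (S = 75): V_0 = e^(−0.01)·[0.6201·0.0000 + 0.3799·32.5000] = 12.2239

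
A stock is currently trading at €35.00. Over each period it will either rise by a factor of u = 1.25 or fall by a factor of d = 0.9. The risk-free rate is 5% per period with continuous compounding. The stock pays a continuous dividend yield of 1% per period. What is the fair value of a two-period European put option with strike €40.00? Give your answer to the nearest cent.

Per-period risk-free factor R = e^0.05 = 1.0513; dividend-adjusted growth = e^(0.05−0.01) = 1.0408.
Risk-neutral probability p = (1.0408 − 0.9)/(1.25 − 0.9) = 0.1408/0.3500 = 0.4023
Terminal stock prices: S_uu = 54.69, S_ud = 39.38, S_dd = 28.35
Terminal payoffs (K − S): max(-14.69, 0) = 0, max(0.625, 0) = 0.625, max(11.65, 0) = 11.65
Node u (S = 43.75): V_u = e^(−0.05)·[0.4023·0.0000 + 0.5977·0.6250] = 0.3553
Node d (S = 31.5): V_d = e^(−0.05)·[0.4023·0.6250 + 0.5977·11.6500] = 6.8626
Node 0 (S = 35): V_0 = e^(−0.05)·[0.4023·0.3553 + 0.5977·6.8626] = 4.0376

€4.04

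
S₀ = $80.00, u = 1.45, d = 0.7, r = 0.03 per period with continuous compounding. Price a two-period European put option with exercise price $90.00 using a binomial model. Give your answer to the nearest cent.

$19.06

Risk-neutral probability p = (e^0.03 − 0.7)/(1.45 − 0.7) = 0.3305/0.7500 = 0.4406
Terminal stock prices: S_uu = 168.2, S_ud = 81.2, S_dd = 39.2
Terminal payoffs (K − S): max(-78.2, 0) = 0, max(8.8, 0) = 8.8, max(50.8, 0) = 50.8
Node u (S = 116): V_u = e^(−0.03)·[0.4406·0.0000 + 0.5594·8.8000] = 4.7772
Node d (S = 56): V_d = e^(−0.03)·[0.4406·8.8000 + 0.5594·50.8000] = 31.3401
Node 0 (S = 80): V_0 = e^(−0.03)·[0.4406·4.7772 + 0.5594·31.3401] = 19.0560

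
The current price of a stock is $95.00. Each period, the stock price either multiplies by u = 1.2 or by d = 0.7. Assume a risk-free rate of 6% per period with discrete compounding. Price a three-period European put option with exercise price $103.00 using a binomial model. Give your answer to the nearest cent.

Risk-neutral probability p = (1 + 0.06 − 0.7)/(1.2 − 0.7) = 0.3600/0.5000 = 0.7200
Terminal stock prices: S_uuu = 164.2, S_uud = 95.76, S_udd = 55.86, S_ddd = 32.58
Terminal payoffs (K − S): max(-61.16, 0) = 0, max(7.24, 0) = 7.24, max(47.14, 0) = 47.14, max(70.42, 0) = 70.42
Node uu (S = 136.8): V_uu = 1/1.06·[0.7200·0.0000 + 0.2800·7.2400] = 1.9125
Node ud (S = 79.8): V_ud = 1/1.06·[0.7200·7.2400 + 0.2800·47.1400] = 17.3698
Node dd (S = 46.55): V_dd = 1/1.06·[0.7200·47.1400 + 0.2800·70.4150] = 50.6198
Node u (S = 114): V_u = 1/1.06·[0.7200·1.9125 + 0.2800·17.3698] = 5.8873
Node d (S = 66.5): V_d = 1/1.06·[0.7200·17.3698 + 0.2800·50.6198] = 25.1696
Node 0 (S = 95): V_0 = 1/1.06·[0.7200·5.8873 + 0.2800·25.1696] = 10.6475

$10.65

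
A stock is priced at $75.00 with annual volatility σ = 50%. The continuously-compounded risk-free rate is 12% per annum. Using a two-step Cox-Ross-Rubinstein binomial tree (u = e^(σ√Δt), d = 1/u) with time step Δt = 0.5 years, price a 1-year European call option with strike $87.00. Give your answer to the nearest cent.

CRR parameters: u = e^(σ√Δt) = e^(0.5·√0.5) = 1.4241, d = 1/u = 0.7022
Per-period rate: rΔt = 0.12·0.5 = 0.06, so R = e^0.06 = 1.0618
Risk-neutral probability p = (e^0.06 − 0.7022)/(1.4241 − 0.7022) = 0.3596/0.7219 = 0.4982
Terminal stock prices: S_uu = 152.1, S_ud = 75, S_dd = 36.98
Terminal payoffs (S − K): max(65.11, 0) = 65.11, max(-12, 0) = 0, max(-50.02, 0) = 0
Node u (S = 106.8): V_u = e^(−0.06)·[0.4982·65.1086 + 0.5018·0.0000] = 30.5466
Node d (S = 52.66): V_d = e^(−0.06)·[0.4982·0.0000 + 0.5018·0.0000] = 0.0000
Node 0 (S = 75): V_0 = e^(−0.06)·[0.4982·30.5466 + 0.5018·0.0000] = 14.3314

$14.33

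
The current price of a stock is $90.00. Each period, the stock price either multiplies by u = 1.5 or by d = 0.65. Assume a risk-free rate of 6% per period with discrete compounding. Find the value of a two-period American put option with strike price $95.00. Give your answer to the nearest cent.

$19.44

Risk-neutral probability p = (1 + 0.06 − 0.65)/(1.5 − 0.65) = 0.4100/0.8500 = 0.4824
Terminal stock prices: S_uu = 202.5, S_ud = 87.75, S_dd = 38.03
Terminal payoffs (K − S): max(-107.5, 0) = 0, max(7.25, 0) = 7.25, max(56.97, 0) = 56.97
Node u (S = 135): continuation = 1/1.06·[0.4824·0.0000 + 0.5176·7.2500] = 3.5405; exercise value = 0.0000 ≤ continuation, so V_u = 3.5405
Node d (S = 58.5): continuation = 1/1.06·[0.4824·7.2500 + 0.5176·56.9750] = 31.1226; exercise value = 36.5000 > continuation, so V_d = 36.5000 (exercise)
Node 0 (S = 90): continuation = 1/1.06·[0.4824·3.5405 + 0.5176·36.5000] = 19.4357; exercise value = 5.0000 ≤ continuation, so V_0 = 19.4357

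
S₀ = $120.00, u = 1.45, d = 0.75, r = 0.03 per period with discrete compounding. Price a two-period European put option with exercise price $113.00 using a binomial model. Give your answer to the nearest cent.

Risk-neutral probability p = (1 + 0.03 − 0.75)/(1.45 − 0.75) = 0.2800/0.7000 = 0.4000
Terminal stock prices: S_uu = 252.3, S_ud = 130.5, S_dd = 67.5
Terminal payoffs (K − S): max(-139.3, 0) = 0, max(-17.5, 0) = 0, max(45.5, 0) = 45.5
Node u (S = 174): V_u = 1/1.03·[0.4000·0.0000 + 0.6000·0.0000] = 0.0000
Node d (S = 90): V_d = 1/1.03·[0.4000·0.0000 + 0.6000·45.5000] = 26.5049
Node 0 (S = 120): V_0 = 1/1.03·[0.4000·0.0000 + 0.6000·26.5049] = 15.4397

$15.44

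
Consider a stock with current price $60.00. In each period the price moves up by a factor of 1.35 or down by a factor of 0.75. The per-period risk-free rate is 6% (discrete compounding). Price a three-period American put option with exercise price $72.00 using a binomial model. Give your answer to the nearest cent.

$14.99

Risk-neutral probability p = (1 + 0.06 − 0.75)/(1.35 − 0.75) = 0.3100/0.6000 = 0.5167
Terminal stock prices: S_uuu = 147.6, S_uud = 82.01, S_udd = 45.56, S_ddd = 25.31
Terminal payoffs (K − S): max(-75.62, 0) = 0, max(-10.01, 0) = 0, max(26.44, 0) = 26.44, max(46.69, 0) = 46.69
Node uu (S = 109.4): continuation = 1/1.06·[0.5167·0.0000 + 0.4833·0.0000] = 0.0000; exercise value = 0.0000 ≤ continuation, so V_uu = 0.0000
Node ud (S = 60.75): continuation = 1/1.06·[0.5167·0.0000 + 0.4833·26.4375] = 12.0548; exercise value = 11.2500 ≤ continuation, so V_ud = 12.0548
Node dd (S = 33.75): continuation = 1/1.06·[0.5167·26.4375 + 0.4833·46.6875] = 34.1745; exercise value = 38.2500 > continuation, so V_dd = 38.2500 (exercise)
Node u (S = 81): continuation = 1/1.06·[0.5167·0.0000 + 0.4833·12.0548] = 5.4967; exercise value = 0.0000 ≤ continuation, so V_u = 5.4967
Node d (S = 45): continuation = 1/1.06·[0.5167·12.0548 + 0.4833·38.2500] = 23.3168; exercise value = 27.0000 > continuation, so V_d = 27.0000 (exercise)
Node 0 (S = 60): continuation = 1/1.06·[0.5167·5.4967 + 0.4833·27.0000] = 14.9905; exercise value = 12.0000 ≤ continuation, so V_0 = 14.9905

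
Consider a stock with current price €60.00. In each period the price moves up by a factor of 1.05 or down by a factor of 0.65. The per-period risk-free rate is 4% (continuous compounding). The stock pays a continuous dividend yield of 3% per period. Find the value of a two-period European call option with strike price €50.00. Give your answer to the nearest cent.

€12.08

Per-period risk-free factor R = e^0.04 = 1.0408; dividend-adjusted growth = e^(0.04−0.03) = 1.0101.
Risk-neutral probability p = (1.0101 − 0.65)/(1.05 − 0.65) = 0.3601/0.4000 = 0.9001
Terminal stock prices: S_uu = 66.15, S_ud = 40.95, S_dd = 25.35
Terminal payoffs (S − K): max(16.15, 0) = 16.15, max(-9.05, 0) = 0, max(-24.65, 0) = 0
Node u (S = 63): V_u = e^(−0.04)·[0.9001·16.1500 + 0.0999·0.0000] = 13.9670
Node d (S = 39): V_d = e^(−0.04)·[0.9001·0.0000 + 0.0999·0.0000] = 0.0000
Node 0 (S = 60): V_0 = e^(−0.04)·[0.9001·13.9670 + 0.0999·0.0000] = 12.0791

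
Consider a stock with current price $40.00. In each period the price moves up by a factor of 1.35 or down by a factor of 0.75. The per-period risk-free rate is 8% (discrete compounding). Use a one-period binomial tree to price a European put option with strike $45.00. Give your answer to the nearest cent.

$6.25

Risk-neutral probability p = (1 + 0.08 − 0.75)/(1.35 − 0.75) = 0.3300/0.6000 = 0.5500
Terminal stock prices: S_u = 54, S_d = 30
Terminal payoffs (K − S): max(-9, 0) = 0, max(15, 0) = 15
Node 0 (S = 40): V_0 = 1/1.08·[0.5500·0.0000 + 0.4500·15.0000] = 6.2500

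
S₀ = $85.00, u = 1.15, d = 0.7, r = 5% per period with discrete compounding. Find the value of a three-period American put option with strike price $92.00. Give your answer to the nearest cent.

Risk-neutral probability p = (1 + 0.05 − 0.7)/(1.15 − 0.7) = 0.3500/0.4500 = 0.7778
Terminal stock prices: S_uuu = 129.3, S_uud = 78.69, S_udd = 47.9, S_ddd = 29.15
Terminal payoffs (K − S): max(-37.27, 0) = 0, max(13.31, 0) = 13.31, max(44.1, 0) = 44.1, max(62.85, 0) = 62.85
Node uu (S = 112.4): continuation = 1/1.05·[0.7778·0.0000 + 0.2222·13.3113] = 2.8172; exercise value = 0.0000 ≤ continuation, so V_uu = 2.8172
Node ud (S = 68.42): continuation = 1/1.05·[0.7778·13.3113 + 0.2222·44.1025] = 19.1940; exercise value = 23.5750 > continuation, so V_ud = 23.5750 (exercise)
Node dd (S = 41.65): continuation = 1/1.05·[0.7778·44.1025 + 0.2222·62.8450] = 45.9690; exercise value = 50.3500 > continuation, so V_dd = 50.3500 (exercise)
Node u (S = 97.75): continuation = 1/1.05·[0.7778·2.8172 + 0.2222·23.5750] = 7.0762; exercise value = 0.0000 ≤ continuation, so V_u = 7.0762
Node d (S = 59.5): continuation = 1/1.05·[0.7778·23.5750 + 0.2222·50.3500] = 28.1190; exercise value = 32.5000 > continuation, so V_d = 32.5000 (exercise)
Node 0 (S = 85): continuation = 1/1.05·[0.7778·7.0762 + 0.2222·32.5000] = 12.1200; exercise value = 7.0000 ≤ continuation, so V_0 = 12.1200

$12.12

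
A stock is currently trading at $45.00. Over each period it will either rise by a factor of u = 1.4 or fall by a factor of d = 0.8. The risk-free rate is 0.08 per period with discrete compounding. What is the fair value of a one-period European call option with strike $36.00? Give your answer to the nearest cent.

Risk-neutral probability p = (1 + 0.08 − 0.8)/(1.4 − 0.8) = 0.2800/0.6000 = 0.4667
Terminal stock prices: S_u = 63, S_d = 36
Terminal payoffs (S − K): max(27, 0) = 27, max(0, 0) = 0
Node 0 (S = 45): V_0 = 1/1.08·[0.4667·27.0000 + 0.5333·0.0000] = 11.6667

$11.67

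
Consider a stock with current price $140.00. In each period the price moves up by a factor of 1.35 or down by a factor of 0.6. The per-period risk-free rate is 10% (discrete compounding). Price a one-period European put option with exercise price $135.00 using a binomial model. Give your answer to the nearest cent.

Risk-neutral probability p = (1 + 0.1 − 0.6)/(1.35 − 0.6) = 0.5000/0.7500 = 0.6667
Terminal stock prices: S_u = 189, S_d = 84
Terminal payoffs (K − S): max(-54, 0) = 0, max(51, 0) = 51
Node 0 (S = 140): V_0 = 1/1.1·[0.6667·0.0000 + 0.3333·51.0000] = 15.4545

$15.45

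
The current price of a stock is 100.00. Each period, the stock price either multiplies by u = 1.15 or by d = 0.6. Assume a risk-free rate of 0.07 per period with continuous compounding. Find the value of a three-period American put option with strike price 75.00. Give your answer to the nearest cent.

Risk-neutral probability p = (e^0.07 − 0.6)/(1.15 − 0.6) = 0.4725/0.5500 = 0.8591
Terminal stock prices: S_uuu = 152.1, S_uud = 79.35, S_udd = 41.4, S_ddd = 21.6
Terminal payoffs (K − S): max(-77.09, 0) = 0, max(-4.35, 0) = 0, max(33.6, 0) = 33.6, max(53.4, 0) = 53.4
Node uu (S = 132.2): continuation = e^(−0.07)·[0.8591·0.0000 + 0.1409·0.0000] = 0.0000; exercise value = 0.0000 ≤ continuation, so V_uu = 0.0000
Node ud (S = 69): continuation = e^(−0.07)·[0.8591·0.0000 + 0.1409·33.6000] = 4.4140; exercise value = 6.0000 > continuation, so V_ud = 6.0000 (exercise)
Node dd (S = 36): continuation = e^(−0.07)·[0.8591·33.6000 + 0.1409·53.4000] = 33.9295; exercise value = 39.0000 > continuation, so V_dd = 39.0000 (exercise)
Node u (S = 115): continuation = e^(−0.07)·[0.8591·0.0000 + 0.1409·6.0000] = 0.7882; exercise value = 0.0000 ≤ continuation, so V_u = 0.7882
Node d (S = 60): continuation = e^(−0.07)·[0.8591·6.0000 + 0.1409·39.0000] = 9.9295; exercise value = 15.0000 > continuation, so V_d = 15.0000 (exercise)
Node 0 (S = 100): continuation = e^(−0.07)·[0.8591·0.7882 + 0.1409·15.0000] = 2.6019; exercise value = 0.0000 ≤ continuation, so V_0 = 2.6019

2.60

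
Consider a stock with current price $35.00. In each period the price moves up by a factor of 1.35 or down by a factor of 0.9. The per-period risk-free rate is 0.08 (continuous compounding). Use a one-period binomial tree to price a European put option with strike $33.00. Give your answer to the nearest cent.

$0.82

Risk-neutral probability p = (e^0.08 − 0.9)/(1.35 − 0.9) = 0.1833/0.4500 = 0.4073
Terminal stock prices: S_u = 47.25, S_d = 31.5
Terminal payoffs (K − S): max(-14.25, 0) = 0, max(1.5, 0) = 1.5
Node 0 (S = 35): V_0 = e^(−0.08)·[0.4073·0.0000 + 0.5927·1.5000] = 0.8207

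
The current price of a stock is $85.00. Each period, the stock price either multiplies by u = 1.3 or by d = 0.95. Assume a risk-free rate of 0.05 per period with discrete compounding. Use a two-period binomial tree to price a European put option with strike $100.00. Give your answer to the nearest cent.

$10.78

Risk-neutral probability p = (1 + 0.05 − 0.95)/(1.3 − 0.95) = 0.1000/0.3500 = 0.2857
Terminal stock prices: S_uu = 143.7, S_ud = 105, S_dd = 76.71
Terminal payoffs (K − S): max(-43.65, 0) = 0, max(-4.975, 0) = 0, max(23.29, 0) = 23.29
Node u (S = 110.5): V_u = 1/1.05·[0.2857·0.0000 + 0.7143·0.0000] = 0.0000
Node d (S = 80.75): V_d = 1/1.05·[0.2857·0.0000 + 0.7143·23.2875] = 15.8418
Node 0 (S = 85): V_0 = 1/1.05·[0.2857·0.0000 + 0.7143·15.8418] = 10.7768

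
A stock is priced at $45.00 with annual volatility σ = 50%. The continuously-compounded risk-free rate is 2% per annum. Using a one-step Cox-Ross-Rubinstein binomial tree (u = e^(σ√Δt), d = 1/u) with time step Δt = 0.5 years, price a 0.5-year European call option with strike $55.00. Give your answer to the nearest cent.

CRR parameters: u = e^(σ√Δt) = e^(0.5·√0.5) = 1.4241, d = 1/u = 0.7022
Per-period rate: rΔt = 0.02·0.5 = 0.01, so R = e^0.01 = 1.0101
Risk-neutral probability p = (e^0.01 − 0.7022)/(1.4241 − 0.7022) = 0.3079/0.7219 = 0.4264
Terminal stock prices: S_u = 64.09, S_d = 31.6
Terminal payoffs (S − K): max(9.085, 0) = 9.085, max(-23.4, 0) = 0
Node 0 (S = 45): V_0 = e^(−0.01)·[0.4264·9.0854 + 0.5736·0.0000] = 3.8358

$3.84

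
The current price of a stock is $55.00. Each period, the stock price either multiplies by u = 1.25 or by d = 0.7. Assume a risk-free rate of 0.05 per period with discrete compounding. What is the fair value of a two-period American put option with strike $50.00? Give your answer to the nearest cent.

$4.38

Risk-neutral probability p = (1 + 0.05 − 0.7)/(1.25 − 0.7) = 0.3500/0.5500 = 0.6364
Terminal stock prices: S_uu = 85.94, S_ud = 48.12, S_dd = 26.95
Terminal payoffs (K − S): max(-35.94, 0) = 0, max(1.875, 0) = 1.875, max(23.05, 0) = 23.05
Node u (S = 68.75): continuation = 1/1.05·[0.6364·0.0000 + 0.3636·1.8750] = 0.6494; exercise value = 0.0000 ≤ continuation, so V_u = 0.6494
Node d (S = 38.5): continuation = 1/1.05·[0.6364·1.8750 + 0.3636·23.0500] = 9.1190; exercise value = 11.5000 > continuation, so V_d = 11.5000 (exercise)
Node 0 (S = 55): continuation = 1/1.05·[0.6364·0.6494 + 0.3636·11.5000] = 4.3762; exercise value = 0.0000 ≤ continuation, so V_0 = 4.3762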